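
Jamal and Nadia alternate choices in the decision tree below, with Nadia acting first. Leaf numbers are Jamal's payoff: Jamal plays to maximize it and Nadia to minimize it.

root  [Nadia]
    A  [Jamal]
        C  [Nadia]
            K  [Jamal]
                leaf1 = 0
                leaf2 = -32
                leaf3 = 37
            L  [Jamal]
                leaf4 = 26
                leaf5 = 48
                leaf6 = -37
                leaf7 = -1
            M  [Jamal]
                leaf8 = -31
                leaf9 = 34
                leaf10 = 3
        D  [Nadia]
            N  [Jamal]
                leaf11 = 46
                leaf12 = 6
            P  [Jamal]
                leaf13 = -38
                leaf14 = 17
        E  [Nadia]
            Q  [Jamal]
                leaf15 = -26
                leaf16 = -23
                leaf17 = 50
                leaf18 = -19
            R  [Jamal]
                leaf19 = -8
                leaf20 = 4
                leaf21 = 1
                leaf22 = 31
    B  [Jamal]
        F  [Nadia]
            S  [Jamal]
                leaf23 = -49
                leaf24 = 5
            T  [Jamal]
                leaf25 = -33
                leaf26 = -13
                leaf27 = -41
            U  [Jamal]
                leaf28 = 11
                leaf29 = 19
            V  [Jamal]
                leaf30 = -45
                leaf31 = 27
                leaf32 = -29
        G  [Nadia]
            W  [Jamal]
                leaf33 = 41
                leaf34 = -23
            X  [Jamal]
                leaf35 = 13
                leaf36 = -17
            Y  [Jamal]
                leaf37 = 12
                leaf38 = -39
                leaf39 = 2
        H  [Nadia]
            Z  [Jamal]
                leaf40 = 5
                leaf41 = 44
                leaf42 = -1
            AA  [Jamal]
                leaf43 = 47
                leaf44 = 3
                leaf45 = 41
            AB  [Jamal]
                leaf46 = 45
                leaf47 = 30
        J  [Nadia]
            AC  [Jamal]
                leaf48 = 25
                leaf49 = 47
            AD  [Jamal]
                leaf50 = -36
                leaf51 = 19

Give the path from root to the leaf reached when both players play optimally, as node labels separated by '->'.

root -> A -> C -> M -> leaf9

K (Jamal): max(0, -32, 37) = 37
L (Jamal): max(26, 48, -37, -1) = 48
M (Jamal): max(-31, 34, 3) = 34
C (Nadia): min(37, 48, 34) = 34
N (Jamal): max(46, 6) = 46
P (Jamal): max(-38, 17) = 17
D (Nadia): min(46, 17) = 17
Q (Jamal): max(-26, -23, 50, -19) = 50
R (Jamal): max(-8, 4, 1, 31) = 31
E (Nadia): min(50, 31) = 31
A (Jamal): max(34, 17, 31) = 34
S (Jamal): max(-49, 5) = 5
T (Jamal): max(-33, -13, -41) = -13
U (Jamal): max(11, 19) = 19
V (Jamal): max(-45, 27, -29) = 27
F (Nadia): min(5, -13, 19, 27) = -13
W (Jamal): max(41, -23) = 41
X (Jamal): max(13, -17) = 13
Y (Jamal): max(12, -39, 2) = 12
G (Nadia): min(41, 13, 12) = 12
Z (Jamal): max(5, 44, -1) = 44
AA (Jamal): max(47, 3, 41) = 47
AB (Jamal): max(45, 30) = 45
H (Nadia): min(44, 47, 45) = 44
AC (Jamal): max(25, 47) = 47
AD (Jamal): max(-36, 19) = 19
J (Nadia): min(47, 19) = 19
B (Jamal): max(-13, 12, 44, 19) = 44
root (Nadia): min(34, 44) = 34
At root, Nadia picks A (lowest: 34).
At A, Jamal picks C (highest: 34).
At C, Nadia picks M (lowest: 34).
At M, Jamal picks leaf9 (highest: 34).
Terminal value 34.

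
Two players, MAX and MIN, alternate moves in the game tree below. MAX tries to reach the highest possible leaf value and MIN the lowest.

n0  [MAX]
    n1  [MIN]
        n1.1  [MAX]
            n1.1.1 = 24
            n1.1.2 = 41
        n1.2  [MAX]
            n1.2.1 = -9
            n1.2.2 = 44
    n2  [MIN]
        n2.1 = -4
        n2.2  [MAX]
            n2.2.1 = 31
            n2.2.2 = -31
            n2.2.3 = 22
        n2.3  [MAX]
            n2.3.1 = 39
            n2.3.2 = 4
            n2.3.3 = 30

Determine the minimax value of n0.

41

n1.1 (MAX): max(24, 41) = 41
n1.2 (MAX): max(-9, 44) = 44
n1 (MIN): min(41, 44) = 41
n2.2 (MAX): max(31, -31, 22) = 31
n2.3 (MAX): max(39, 4, 30) = 39
n2 (MIN): min(-4, 31, 39) = -4
n0 (MAX): max(41, -4) = 41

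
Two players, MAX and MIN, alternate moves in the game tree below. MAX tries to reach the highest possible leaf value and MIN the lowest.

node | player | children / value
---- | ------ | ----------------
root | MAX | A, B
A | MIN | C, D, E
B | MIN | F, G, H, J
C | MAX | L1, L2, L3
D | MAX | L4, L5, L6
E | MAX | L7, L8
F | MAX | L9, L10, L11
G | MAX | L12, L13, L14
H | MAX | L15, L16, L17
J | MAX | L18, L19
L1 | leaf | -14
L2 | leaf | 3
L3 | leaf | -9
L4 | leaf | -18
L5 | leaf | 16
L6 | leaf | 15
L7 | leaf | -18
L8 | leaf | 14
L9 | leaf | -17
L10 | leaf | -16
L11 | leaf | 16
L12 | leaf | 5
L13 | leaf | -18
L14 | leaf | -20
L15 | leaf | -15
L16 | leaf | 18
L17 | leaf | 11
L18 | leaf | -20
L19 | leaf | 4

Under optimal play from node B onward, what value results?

4

F (MAX): max(-17, -16, 16) = 16
G (MAX): max(5, -18, -20) = 5
H (MAX): max(-15, 18, 11) = 18
J (MAX): max(-20, 4) = 4
B (MIN): min(16, 5, 18, 4) = 4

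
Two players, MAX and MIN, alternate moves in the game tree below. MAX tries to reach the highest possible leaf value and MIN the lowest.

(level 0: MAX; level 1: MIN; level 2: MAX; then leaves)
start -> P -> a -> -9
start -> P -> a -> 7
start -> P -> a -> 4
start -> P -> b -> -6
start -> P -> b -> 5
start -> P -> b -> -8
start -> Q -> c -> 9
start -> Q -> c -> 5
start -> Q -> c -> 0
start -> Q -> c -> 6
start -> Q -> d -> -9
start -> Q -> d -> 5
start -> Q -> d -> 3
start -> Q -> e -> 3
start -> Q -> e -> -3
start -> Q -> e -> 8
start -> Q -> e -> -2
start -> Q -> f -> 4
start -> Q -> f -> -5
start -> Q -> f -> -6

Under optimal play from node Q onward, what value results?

4

c (MAX): max(9, 5, 0, 6) = 9
d (MAX): max(-9, 5, 3) = 5
e (MAX): max(3, -3, 8, -2) = 8
f (MAX): max(4, -5, -6) = 4
Q (MIN): min(9, 5, 8, 4) = 4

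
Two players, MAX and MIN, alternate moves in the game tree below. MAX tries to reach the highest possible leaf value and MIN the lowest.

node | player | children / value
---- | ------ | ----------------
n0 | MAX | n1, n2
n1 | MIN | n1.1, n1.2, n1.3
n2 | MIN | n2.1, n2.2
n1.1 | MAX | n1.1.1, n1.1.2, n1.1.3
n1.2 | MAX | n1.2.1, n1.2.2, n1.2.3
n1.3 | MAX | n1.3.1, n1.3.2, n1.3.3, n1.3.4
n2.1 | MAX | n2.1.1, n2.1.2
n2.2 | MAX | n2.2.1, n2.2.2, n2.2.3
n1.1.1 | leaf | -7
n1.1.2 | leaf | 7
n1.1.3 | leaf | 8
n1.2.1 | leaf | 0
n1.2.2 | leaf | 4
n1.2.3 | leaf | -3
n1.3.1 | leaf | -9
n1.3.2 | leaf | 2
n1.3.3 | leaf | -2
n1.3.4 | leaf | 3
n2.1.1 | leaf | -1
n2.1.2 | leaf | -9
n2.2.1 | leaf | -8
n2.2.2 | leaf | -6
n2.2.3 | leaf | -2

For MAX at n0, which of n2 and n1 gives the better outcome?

n2.1 (MAX): max(-1, -9) = -1
n2.2 (MAX): max(-8, -6, -2) = -2
n2 (MIN): min(-1, -2) = -2
n1.1 (MAX): max(-7, 7, 8) = 8
n1.2 (MAX): max(0, 4, -3) = 4
n1.3 (MAX): max(-9, 2, -2, 3) = 3
n1 (MIN): min(8, 4, 3) = 3
MAX prefers the higher value; n2=-2, n1=3. n1 is better since 3 > -2.

n1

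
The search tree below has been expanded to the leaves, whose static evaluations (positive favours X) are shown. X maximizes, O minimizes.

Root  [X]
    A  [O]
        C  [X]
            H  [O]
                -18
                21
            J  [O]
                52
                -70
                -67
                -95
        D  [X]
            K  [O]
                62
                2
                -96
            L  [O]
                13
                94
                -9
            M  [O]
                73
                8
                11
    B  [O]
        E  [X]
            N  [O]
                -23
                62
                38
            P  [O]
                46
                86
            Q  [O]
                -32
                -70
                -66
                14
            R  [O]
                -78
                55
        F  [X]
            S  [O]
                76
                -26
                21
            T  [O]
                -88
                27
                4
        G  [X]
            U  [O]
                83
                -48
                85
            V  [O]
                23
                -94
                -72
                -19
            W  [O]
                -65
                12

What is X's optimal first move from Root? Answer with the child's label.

H (O): min(-18, 21) = -18
J (O): min(52, -70, -67, -95) = -95
C (X): max(-18, -95) = -18
K (O): min(62, 2, -96) = -96
L (O): min(13, 94, -9) = -9
M (O): min(73, 8, 11) = 8
D (X): max(-96, -9, 8) = 8
A (O): min(-18, 8) = -18
N (O): min(-23, 62, 38) = -23
P (O): min(46, 86) = 46
Q (O): min(-32, -70, -66, 14) = -70
R (O): min(-78, 55) = -78
E (X): max(-23, 46, -70, -78) = 46
S (O): min(76, -26, 21) = -26
T (O): min(-88, 27, 4) = -88
F (X): max(-26, -88) = -26
U (O): min(83, -48, 85) = -48
V (O): min(23, -94, -72, -19) = -94
W (O): min(-65, 12) = -65
G (X): max(-48, -94, -65) = -48
B (O): min(46, -26, -48) = -48
Root (X): max(-18, -48) = -18
X at Root wants the highest of {A=-18, B=-48}, so chooses A.

A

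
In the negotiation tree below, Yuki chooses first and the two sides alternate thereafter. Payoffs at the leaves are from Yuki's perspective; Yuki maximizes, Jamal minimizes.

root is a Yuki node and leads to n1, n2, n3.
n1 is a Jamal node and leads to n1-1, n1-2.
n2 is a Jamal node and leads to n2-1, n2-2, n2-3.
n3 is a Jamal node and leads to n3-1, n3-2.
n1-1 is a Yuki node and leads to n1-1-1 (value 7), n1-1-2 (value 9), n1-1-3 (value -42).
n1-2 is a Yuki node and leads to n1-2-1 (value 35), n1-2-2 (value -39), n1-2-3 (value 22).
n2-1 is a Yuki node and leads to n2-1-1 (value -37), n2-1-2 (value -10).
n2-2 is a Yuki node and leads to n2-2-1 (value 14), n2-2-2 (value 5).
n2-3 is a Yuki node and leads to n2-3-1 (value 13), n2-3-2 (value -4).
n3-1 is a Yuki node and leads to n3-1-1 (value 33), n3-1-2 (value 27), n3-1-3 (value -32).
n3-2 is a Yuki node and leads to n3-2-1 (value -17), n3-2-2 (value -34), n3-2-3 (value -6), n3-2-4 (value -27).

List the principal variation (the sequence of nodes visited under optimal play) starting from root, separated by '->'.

root -> n1 -> n1-1 -> n1-1-2

n1-1 (Yuki): max(7, 9, -42) = 9
n1-2 (Yuki): max(35, -39, 22) = 35
n1 (Jamal): min(9, 35) = 9
n2-1 (Yuki): max(-37, -10) = -10
n2-2 (Yuki): max(14, 5) = 14
n2-3 (Yuki): max(13, -4) = 13
n2 (Jamal): min(-10, 14, 13) = -10
n3-1 (Yuki): max(33, 27, -32) = 33
n3-2 (Yuki): max(-17, -34, -6, -27) = -6
n3 (Jamal): min(33, -6) = -6
root (Yuki): max(9, -10, -6) = 9
At root, Yuki picks n1 (highest: 9).
At n1, Jamal picks n1-1 (lowest: 9).
At n1-1, Yuki picks n1-1-2 (highest: 9).
Terminal value 9.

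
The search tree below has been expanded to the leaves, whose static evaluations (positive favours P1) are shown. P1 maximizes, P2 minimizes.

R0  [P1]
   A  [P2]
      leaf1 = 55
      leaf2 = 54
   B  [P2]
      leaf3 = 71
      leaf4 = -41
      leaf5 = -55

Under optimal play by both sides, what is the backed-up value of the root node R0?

A (P2): min(55, 54) = 54
B (P2): min(71, -41, -55) = -55
R0 (P1): max(54, -55) = 54

54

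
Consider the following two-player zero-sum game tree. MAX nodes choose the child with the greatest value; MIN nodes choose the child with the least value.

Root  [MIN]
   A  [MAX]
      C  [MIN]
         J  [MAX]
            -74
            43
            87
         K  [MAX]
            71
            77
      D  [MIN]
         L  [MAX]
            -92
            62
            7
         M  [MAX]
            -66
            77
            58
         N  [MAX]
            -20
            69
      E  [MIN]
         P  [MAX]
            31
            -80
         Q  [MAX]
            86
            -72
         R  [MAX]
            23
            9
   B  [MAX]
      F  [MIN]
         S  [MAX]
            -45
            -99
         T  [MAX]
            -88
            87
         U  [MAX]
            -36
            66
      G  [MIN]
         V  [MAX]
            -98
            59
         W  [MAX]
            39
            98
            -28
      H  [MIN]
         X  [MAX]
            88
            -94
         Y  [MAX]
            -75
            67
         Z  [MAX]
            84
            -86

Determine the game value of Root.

J (MAX): max(-74, 43, 87) = 87
K (MAX): max(71, 77) = 77
C (MIN): min(87, 77) = 77
L (MAX): max(-92, 62, 7) = 62
M (MAX): max(-66, 77, 58) = 77
N (MAX): max(-20, 69) = 69
D (MIN): min(62, 77, 69) = 62
P (MAX): max(31, -80) = 31
Q (MAX): max(86, -72) = 86
R (MAX): max(23, 9) = 23
E (MIN): min(31, 86, 23) = 23
A (MAX): max(77, 62, 23) = 77
S (MAX): max(-45, -99) = -45
T (MAX): max(-88, 87) = 87
U (MAX): max(-36, 66) = 66
F (MIN): min(-45, 87, 66) = -45
V (MAX): max(-98, 59) = 59
W (MAX): max(39, 98, -28) = 98
G (MIN): min(59, 98) = 59
X (MAX): max(88, -94) = 88
Y (MAX): max(-75, 67) = 67
Z (MAX): max(84, -86) = 84
H (MIN): min(88, 67, 84) = 67
B (MAX): max(-45, 59, 67) = 67
Root (MIN): min(77, 67) = 67

67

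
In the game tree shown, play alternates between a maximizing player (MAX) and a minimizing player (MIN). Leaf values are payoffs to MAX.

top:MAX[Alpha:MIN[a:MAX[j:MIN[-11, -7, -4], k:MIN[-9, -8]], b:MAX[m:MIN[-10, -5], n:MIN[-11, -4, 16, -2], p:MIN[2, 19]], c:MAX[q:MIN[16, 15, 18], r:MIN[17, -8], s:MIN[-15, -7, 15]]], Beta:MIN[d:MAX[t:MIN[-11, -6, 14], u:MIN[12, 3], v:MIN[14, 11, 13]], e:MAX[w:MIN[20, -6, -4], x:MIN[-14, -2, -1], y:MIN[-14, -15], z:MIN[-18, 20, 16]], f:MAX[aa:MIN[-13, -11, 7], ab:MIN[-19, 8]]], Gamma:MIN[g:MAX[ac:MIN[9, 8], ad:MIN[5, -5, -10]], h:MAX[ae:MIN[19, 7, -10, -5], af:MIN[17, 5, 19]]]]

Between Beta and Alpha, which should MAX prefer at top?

t (MIN): min(-11, -6, 14) = -11
u (MIN): min(12, 3) = 3
v (MIN): min(14, 11, 13) = 11
d (MAX): max(-11, 3, 11) = 11
w (MIN): min(20, -6, -4) = -6
x (MIN): min(-14, -2, -1) = -14
y (MIN): min(-14, -15) = -15
z (MIN): min(-18, 20, 16) = -18
e (MAX): max(-6, -14, -15, -18) = -6
aa (MIN): min(-13, -11, 7) = -13
ab (MIN): min(-19, 8) = -19
f (MAX): max(-13, -19) = -13
Beta (MIN): min(11, -6, -13) = -13
j (MIN): min(-11, -7, -4) = -11
k (MIN): min(-9, -8) = -9
a (MAX): max(-11, -9) = -9
m (MIN): min(-10, -5) = -10
n (MIN): min(-11, -4, 16, -2) = -11
p (MIN): min(2, 19) = 2
b (MAX): max(-10, -11, 2) = 2
q (MIN): min(16, 15, 18) = 15
r (MIN): min(17, -8) = -8
s (MIN): min(-15, -7, 15) = -15
c (MAX): max(15, -8, -15) = 15
Alpha (MIN): min(-9, 2, 15) = -9
MAX prefers the higher value; Beta=-13, Alpha=-9. Alpha is better since -9 > -13.

Alpha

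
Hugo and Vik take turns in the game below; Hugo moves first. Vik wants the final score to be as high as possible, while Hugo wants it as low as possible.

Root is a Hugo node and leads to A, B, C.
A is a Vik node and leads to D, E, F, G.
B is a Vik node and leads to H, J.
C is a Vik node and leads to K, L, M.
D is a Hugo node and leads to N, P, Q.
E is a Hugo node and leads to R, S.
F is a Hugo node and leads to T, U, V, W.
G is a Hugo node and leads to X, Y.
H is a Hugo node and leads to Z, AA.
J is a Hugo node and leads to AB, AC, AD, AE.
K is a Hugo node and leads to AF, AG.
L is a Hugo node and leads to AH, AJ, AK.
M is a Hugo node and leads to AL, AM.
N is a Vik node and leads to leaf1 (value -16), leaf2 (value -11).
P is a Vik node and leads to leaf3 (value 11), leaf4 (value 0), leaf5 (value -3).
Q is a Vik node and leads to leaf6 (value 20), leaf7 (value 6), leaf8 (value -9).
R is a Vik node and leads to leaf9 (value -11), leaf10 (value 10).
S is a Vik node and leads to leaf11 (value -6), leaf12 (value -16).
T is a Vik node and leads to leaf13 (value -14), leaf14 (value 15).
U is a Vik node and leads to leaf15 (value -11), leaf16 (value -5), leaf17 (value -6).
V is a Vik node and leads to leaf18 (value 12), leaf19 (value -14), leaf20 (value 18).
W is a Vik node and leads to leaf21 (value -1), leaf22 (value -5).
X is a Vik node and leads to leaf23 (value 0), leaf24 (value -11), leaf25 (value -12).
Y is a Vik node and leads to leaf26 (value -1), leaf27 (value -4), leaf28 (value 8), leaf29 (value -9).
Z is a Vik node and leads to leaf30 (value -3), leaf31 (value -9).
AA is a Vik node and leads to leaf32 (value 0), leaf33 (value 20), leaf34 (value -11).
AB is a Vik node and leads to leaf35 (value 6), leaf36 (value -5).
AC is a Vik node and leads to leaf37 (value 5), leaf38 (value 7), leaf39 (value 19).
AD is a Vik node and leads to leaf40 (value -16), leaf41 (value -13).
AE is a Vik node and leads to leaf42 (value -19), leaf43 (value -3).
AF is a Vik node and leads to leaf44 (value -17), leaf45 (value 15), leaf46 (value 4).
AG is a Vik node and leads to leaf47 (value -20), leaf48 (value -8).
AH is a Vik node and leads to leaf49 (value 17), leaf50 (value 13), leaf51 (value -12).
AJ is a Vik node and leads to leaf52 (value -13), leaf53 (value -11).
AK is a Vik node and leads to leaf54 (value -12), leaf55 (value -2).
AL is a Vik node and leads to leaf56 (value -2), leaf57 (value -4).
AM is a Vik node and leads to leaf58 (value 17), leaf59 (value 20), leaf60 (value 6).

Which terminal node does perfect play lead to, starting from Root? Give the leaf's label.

N (Vik): max(-16, -11) = -11
P (Vik): max(11, 0, -3) = 11
Q (Vik): max(20, 6, -9) = 20
D (Hugo): min(-11, 11, 20) = -11
R (Vik): max(-11, 10) = 10
S (Vik): max(-6, -16) = -6
E (Hugo): min(10, -6) = -6
T (Vik): max(-14, 15) = 15
U (Vik): max(-11, -5, -6) = -5
V (Vik): max(12, -14, 18) = 18
W (Vik): max(-1, -5) = -1
F (Hugo): min(15, -5, 18, -1) = -5
X (Vik): max(0, -11, -12) = 0
Y (Vik): max(-1, -4, 8, -9) = 8
G (Hugo): min(0, 8) = 0
A (Vik): max(-11, -6, -5, 0) = 0
Z (Vik): max(-3, -9) = -3
AA (Vik): max(0, 20, -11) = 20
H (Hugo): min(-3, 20) = -3
AB (Vik): max(6, -5) = 6
AC (Vik): max(5, 7, 19) = 19
AD (Vik): max(-16, -13) = -13
AE (Vik): max(-19, -3) = -3
J (Hugo): min(6, 19, -13, -3) = -13
B (Vik): max(-3, -13) = -3
AF (Vik): max(-17, 15, 4) = 15
AG (Vik): max(-20, -8) = -8
K (Hugo): min(15, -8) = -8
AH (Vik): max(17, 13, -12) = 17
AJ (Vik): max(-13, -11) = -11
AK (Vik): max(-12, -2) = -2
L (Hugo): min(17, -11, -2) = -11
AL (Vik): max(-2, -4) = -2
AM (Vik): max(17, 20, 6) = 20
M (Hugo): min(-2, 20) = -2
C (Vik): max(-8, -11, -2) = -2
Root (Hugo): min(0, -3, -2) = -3
At Root, Hugo picks B (lowest: -3).
At B, Vik picks H (highest: -3).
At H, Hugo picks Z (lowest: -3).
At Z, Vik picks leaf30 (highest: -3).
Terminal value -3.

leaf30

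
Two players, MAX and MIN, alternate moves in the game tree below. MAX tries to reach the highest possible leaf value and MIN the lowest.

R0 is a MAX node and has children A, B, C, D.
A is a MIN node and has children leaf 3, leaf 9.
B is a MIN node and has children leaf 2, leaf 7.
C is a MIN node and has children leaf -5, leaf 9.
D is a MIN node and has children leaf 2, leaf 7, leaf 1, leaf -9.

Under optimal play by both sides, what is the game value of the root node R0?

A (MIN): min(3, 9) = 3
B (MIN): min(2, 7) = 2
C (MIN): min(-5, 9) = -5
D (MIN): min(2, 7, 1, -9) = -9
R0 (MAX): max(3, 2, -5, -9) = 3

3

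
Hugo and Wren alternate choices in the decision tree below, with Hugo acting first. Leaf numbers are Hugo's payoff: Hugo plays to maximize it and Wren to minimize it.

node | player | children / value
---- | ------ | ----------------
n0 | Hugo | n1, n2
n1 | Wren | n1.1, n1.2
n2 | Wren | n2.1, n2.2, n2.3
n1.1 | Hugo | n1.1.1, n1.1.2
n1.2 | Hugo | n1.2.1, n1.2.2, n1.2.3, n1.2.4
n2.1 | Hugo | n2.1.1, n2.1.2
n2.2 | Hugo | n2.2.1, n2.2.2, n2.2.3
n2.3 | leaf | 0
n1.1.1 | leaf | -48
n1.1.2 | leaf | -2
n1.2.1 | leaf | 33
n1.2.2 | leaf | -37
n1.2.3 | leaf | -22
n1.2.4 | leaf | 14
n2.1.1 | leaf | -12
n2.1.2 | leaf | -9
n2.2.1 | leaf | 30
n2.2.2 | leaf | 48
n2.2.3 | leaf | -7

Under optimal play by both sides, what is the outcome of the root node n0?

-2

n1.1 (Hugo): max(-48, -2) = -2
n1.2 (Hugo): max(33, -37, -22, 14) = 33
n1 (Wren): min(-2, 33) = -2
n2.1 (Hugo): max(-12, -9) = -9
n2.2 (Hugo): max(30, 48, -7) = 48
n2 (Wren): min(-9, 48, 0) = -9
n0 (Hugo): max(-2, -9) = -2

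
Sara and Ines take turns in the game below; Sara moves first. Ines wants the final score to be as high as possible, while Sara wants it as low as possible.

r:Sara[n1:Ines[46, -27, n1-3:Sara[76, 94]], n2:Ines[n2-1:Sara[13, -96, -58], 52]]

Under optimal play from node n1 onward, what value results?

76

n1-3 (Sara): min(76, 94) = 76
n1 (Ines): max(46, -27, 76) = 76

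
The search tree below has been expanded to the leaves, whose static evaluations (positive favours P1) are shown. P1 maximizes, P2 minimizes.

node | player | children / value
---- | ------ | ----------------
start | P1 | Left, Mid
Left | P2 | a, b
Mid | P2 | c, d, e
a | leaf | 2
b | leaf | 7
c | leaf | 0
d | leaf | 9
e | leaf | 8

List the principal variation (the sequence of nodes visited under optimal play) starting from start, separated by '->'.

Left (P2): min(2, 7) = 2
Mid (P2): min(0, 9, 8) = 0
start (P1): max(2, 0) = 2
At start, P1 picks Left (highest: 2).
At Left, P2 picks a (lowest: 2).
Terminal value 2.

start -> Left -> a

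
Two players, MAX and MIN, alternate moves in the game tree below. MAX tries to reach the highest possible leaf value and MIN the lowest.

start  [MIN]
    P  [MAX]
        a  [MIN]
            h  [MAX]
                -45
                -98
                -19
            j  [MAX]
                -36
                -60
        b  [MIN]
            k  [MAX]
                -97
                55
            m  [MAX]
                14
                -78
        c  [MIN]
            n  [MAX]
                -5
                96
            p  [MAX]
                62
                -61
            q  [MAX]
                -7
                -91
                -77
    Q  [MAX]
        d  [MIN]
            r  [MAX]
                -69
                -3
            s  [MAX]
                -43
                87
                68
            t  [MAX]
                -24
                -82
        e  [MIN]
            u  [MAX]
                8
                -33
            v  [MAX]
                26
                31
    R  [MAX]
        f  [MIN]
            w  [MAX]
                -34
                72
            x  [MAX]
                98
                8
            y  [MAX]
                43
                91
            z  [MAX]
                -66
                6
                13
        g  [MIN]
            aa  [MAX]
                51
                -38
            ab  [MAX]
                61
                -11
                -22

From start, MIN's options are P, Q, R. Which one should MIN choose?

h (MAX): max(-45, -98, -19) = -19
j (MAX): max(-36, -60) = -36
a (MIN): min(-19, -36) = -36
k (MAX): max(-97, 55) = 55
m (MAX): max(14, -78) = 14
b (MIN): min(55, 14) = 14
n (MAX): max(-5, 96) = 96
p (MAX): max(62, -61) = 62
q (MAX): max(-7, -91, -77) = -7
c (MIN): min(96, 62, -7) = -7
P (MAX): max(-36, 14, -7) = 14
r (MAX): max(-69, -3) = -3
s (MAX): max(-43, 87, 68) = 87
t (MAX): max(-24, -82) = -24
d (MIN): min(-3, 87, -24) = -24
u (MAX): max(8, -33) = 8
v (MAX): max(26, 31) = 31
e (MIN): min(8, 31) = 8
Q (MAX): max(-24, 8) = 8
w (MAX): max(-34, 72) = 72
x (MAX): max(98, 8) = 98
y (MAX): max(43, 91) = 91
z (MAX): max(-66, 6, 13) = 13
f (MIN): min(72, 98, 91, 13) = 13
aa (MAX): max(51, -38) = 51
ab (MAX): max(61, -11, -22) = 61
g (MIN): min(51, 61) = 51
R (MAX): max(13, 51) = 51
start (MIN): min(14, 8, 51) = 8
MIN at start wants the lowest of {P=14, Q=8, R=51}, so chooses Q.

Q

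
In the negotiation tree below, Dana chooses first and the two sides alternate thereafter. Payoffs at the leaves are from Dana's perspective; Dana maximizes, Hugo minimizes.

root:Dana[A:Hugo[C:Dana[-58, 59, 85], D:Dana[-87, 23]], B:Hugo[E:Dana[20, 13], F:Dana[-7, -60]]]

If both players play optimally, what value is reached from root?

23

C (Dana): max(-58, 59, 85) = 85
D (Dana): max(-87, 23) = 23
A (Hugo): min(85, 23) = 23
E (Dana): max(20, 13) = 20
F (Dana): max(-7, -60) = -7
B (Hugo): min(20, -7) = -7
root (Dana): max(23, -7) = 23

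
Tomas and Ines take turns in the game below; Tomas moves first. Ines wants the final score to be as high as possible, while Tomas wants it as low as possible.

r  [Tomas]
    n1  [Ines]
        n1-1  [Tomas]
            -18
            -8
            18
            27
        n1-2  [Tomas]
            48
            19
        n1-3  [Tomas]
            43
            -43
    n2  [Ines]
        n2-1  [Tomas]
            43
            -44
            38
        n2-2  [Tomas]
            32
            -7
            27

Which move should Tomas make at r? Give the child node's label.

n2

n1-1 (Tomas): min(-18, -8, 18, 27) = -18
n1-2 (Tomas): min(48, 19) = 19
n1-3 (Tomas): min(43, -43) = -43
n1 (Ines): max(-18, 19, -43) = 19
n2-1 (Tomas): min(43, -44, 38) = -44
n2-2 (Tomas): min(32, -7, 27) = -7
n2 (Ines): max(-44, -7) = -7
r (Tomas): min(19, -7) = -7
Tomas at r wants the lowest of {n1=19, n2=-7}, so chooses n2.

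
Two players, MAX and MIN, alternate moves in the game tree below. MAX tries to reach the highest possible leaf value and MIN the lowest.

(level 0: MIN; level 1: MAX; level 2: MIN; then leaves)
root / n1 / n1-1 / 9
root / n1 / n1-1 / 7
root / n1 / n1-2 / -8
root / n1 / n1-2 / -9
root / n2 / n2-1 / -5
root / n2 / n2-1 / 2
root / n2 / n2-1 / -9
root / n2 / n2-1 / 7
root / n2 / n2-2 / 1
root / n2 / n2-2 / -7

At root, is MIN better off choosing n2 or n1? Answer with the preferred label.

n2-1 (MIN): min(-5, 2, -9, 7) = -9
n2-2 (MIN): min(1, -7) = -7
n2 (MAX): max(-9, -7) = -7
n1-1 (MIN): min(9, 7) = 7
n1-2 (MIN): min(-8, -9) = -9
n1 (MAX): max(7, -9) = 7
MIN prefers the lower value; n2=-7, n1=7. n2 is better since -7 < 7.

n2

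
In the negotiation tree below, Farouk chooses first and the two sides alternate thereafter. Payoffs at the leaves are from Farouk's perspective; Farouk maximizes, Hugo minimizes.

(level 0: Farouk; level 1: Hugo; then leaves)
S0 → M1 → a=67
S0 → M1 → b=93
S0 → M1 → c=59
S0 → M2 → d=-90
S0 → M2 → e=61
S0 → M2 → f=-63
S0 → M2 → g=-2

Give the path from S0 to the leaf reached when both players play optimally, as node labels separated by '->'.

M1 (Hugo): min(67, 93, 59) = 59
M2 (Hugo): min(-90, 61, -63, -2) = -90
S0 (Farouk): max(59, -90) = 59
At S0, Farouk picks M1 (highest: 59).
At M1, Hugo picks c (lowest: 59).
Terminal value 59.

S0 -> M1 -> c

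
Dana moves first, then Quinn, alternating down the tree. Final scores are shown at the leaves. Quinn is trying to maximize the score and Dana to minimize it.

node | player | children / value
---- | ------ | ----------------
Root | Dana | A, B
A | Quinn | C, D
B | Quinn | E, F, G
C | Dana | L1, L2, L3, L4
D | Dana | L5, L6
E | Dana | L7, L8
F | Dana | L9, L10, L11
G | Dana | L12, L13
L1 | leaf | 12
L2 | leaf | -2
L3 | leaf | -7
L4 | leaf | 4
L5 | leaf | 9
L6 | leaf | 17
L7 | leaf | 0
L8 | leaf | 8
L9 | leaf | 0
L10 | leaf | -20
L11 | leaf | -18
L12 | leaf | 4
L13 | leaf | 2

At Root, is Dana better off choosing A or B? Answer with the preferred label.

B

C (Dana): min(12, -2, -7, 4) = -7
D (Dana): min(9, 17) = 9
A (Quinn): max(-7, 9) = 9
E (Dana): min(0, 8) = 0
F (Dana): min(0, -20, -18) = -20
G (Dana): min(4, 2) = 2
B (Quinn): max(0, -20, 2) = 2
Dana prefers the lower value; A=9, B=2. B is better since 2 < 9.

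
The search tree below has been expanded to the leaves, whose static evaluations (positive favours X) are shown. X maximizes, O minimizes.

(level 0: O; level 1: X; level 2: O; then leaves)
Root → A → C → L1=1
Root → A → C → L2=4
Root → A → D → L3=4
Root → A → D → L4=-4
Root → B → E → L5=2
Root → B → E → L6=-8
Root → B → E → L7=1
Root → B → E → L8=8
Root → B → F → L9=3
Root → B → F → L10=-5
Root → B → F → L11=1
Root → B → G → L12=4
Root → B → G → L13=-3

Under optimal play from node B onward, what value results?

E (O): min(2, -8, 1, 8) = -8
F (O): min(3, -5, 1) = -5
G (O): min(4, -3) = -3
B (X): max(-8, -5, -3) = -3

-3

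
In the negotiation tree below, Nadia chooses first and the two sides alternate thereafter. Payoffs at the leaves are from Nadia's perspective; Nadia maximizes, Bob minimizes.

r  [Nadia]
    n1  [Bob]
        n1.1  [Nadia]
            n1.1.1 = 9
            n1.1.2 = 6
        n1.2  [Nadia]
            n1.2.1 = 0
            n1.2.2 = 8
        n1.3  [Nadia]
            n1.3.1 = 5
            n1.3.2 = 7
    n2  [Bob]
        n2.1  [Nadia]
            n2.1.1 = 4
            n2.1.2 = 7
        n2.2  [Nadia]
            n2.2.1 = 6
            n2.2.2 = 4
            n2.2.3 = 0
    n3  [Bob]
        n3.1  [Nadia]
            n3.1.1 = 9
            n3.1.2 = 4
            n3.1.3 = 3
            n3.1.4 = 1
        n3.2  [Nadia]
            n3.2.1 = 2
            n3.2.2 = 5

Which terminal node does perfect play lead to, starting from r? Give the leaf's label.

n1.1 (Nadia): max(9, 6) = 9
n1.2 (Nadia): max(0, 8) = 8
n1.3 (Nadia): max(5, 7) = 7
n1 (Bob): min(9, 8, 7) = 7
n2.1 (Nadia): max(4, 7) = 7
n2.2 (Nadia): max(6, 4, 0) = 6
n2 (Bob): min(7, 6) = 6
n3.1 (Nadia): max(9, 4, 3, 1) = 9
n3.2 (Nadia): max(2, 5) = 5
n3 (Bob): min(9, 5) = 5
r (Nadia): max(7, 6, 5) = 7
At r, Nadia picks n1 (highest: 7).
At n1, Bob picks n1.3 (lowest: 7).
At n1.3, Nadia picks n1.3.2 (highest: 7).
Terminal value 7.

n1.3.2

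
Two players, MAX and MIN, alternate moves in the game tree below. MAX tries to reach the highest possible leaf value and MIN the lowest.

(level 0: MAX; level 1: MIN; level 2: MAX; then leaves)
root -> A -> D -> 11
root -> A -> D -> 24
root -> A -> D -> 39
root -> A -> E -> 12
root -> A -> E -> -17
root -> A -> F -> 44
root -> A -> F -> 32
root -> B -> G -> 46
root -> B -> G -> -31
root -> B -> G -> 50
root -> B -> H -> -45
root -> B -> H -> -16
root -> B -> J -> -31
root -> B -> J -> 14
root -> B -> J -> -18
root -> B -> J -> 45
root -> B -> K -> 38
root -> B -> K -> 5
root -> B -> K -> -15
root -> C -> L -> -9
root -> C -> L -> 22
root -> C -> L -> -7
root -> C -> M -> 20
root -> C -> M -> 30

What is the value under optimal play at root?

D (MAX): max(11, 24, 39) = 39
E (MAX): max(12, -17) = 12
F (MAX): max(44, 32) = 44
A (MIN): min(39, 12, 44) = 12
G (MAX): max(46, -31, 50) = 50
H (MAX): max(-45, -16) = -16
J (MAX): max(-31, 14, -18, 45) = 45
K (MAX): max(38, 5, -15) = 38
B (MIN): min(50, -16, 45, 38) = -16
L (MAX): max(-9, 22, -7) = 22
M (MAX): max(20, 30) = 30
C (MIN): min(22, 30) = 22
root (MAX): max(12, -16, 22) = 22

22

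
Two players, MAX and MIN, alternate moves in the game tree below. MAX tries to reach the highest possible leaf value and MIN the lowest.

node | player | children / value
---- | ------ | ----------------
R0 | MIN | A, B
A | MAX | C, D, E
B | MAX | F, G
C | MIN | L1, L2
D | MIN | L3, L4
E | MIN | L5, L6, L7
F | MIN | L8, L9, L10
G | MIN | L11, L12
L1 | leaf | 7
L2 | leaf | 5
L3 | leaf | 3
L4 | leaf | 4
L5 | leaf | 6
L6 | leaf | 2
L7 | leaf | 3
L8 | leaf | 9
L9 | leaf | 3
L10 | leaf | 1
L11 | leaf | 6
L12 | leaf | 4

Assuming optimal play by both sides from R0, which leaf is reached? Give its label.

C (MIN): min(7, 5) = 5
D (MIN): min(3, 4) = 3
E (MIN): min(6, 2, 3) = 2
A (MAX): max(5, 3, 2) = 5
F (MIN): min(9, 3, 1) = 1
G (MIN): min(6, 4) = 4
B (MAX): max(1, 4) = 4
R0 (MIN): min(5, 4) = 4
At R0, MIN picks B (lowest: 4).
At B, MAX picks G (highest: 4).
At G, MIN picks L12 (lowest: 4).
Terminal value 4.

L12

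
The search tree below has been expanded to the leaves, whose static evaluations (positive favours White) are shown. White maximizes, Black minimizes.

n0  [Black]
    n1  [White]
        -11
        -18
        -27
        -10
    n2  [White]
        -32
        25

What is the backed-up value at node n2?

n2 (White): max(-32, 25) = 25

25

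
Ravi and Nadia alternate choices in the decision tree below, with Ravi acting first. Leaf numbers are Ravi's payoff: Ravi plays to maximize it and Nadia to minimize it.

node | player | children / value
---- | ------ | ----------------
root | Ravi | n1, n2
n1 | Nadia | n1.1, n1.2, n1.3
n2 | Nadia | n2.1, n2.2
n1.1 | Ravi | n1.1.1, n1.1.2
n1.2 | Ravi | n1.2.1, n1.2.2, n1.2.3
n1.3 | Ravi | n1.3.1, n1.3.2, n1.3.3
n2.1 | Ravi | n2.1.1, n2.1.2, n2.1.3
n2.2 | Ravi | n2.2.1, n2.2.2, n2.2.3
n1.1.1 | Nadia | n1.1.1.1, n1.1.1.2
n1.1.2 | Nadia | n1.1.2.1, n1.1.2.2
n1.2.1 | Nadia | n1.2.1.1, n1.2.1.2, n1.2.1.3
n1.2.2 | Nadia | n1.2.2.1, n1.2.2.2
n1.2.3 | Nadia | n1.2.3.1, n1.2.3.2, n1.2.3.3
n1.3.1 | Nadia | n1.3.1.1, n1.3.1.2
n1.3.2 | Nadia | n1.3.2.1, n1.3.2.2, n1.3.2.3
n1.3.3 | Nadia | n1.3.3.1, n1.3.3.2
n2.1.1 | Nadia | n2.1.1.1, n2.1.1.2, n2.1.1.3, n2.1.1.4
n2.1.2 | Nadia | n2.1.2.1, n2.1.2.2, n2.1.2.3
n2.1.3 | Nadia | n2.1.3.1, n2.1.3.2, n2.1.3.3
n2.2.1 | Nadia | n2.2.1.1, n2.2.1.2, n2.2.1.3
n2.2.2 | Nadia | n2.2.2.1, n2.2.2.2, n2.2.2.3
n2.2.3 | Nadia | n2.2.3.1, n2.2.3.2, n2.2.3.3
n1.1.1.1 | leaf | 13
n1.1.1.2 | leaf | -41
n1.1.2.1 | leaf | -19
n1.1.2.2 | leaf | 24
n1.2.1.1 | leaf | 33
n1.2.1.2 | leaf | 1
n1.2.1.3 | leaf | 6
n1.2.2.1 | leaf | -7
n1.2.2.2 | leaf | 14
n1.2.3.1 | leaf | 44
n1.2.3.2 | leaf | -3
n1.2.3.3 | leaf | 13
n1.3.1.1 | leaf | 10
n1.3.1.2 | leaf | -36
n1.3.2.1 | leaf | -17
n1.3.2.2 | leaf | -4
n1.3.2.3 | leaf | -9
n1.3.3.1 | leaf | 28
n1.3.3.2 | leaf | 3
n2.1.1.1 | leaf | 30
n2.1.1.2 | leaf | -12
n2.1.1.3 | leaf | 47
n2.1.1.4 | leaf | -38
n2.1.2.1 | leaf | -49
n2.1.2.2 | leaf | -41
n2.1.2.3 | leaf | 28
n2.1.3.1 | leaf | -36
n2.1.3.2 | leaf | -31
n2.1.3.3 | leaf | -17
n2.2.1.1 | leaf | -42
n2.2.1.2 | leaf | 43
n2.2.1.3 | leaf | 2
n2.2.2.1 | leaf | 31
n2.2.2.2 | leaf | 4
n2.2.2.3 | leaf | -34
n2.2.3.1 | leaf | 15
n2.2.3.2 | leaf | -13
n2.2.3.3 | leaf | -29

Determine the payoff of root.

n1.1.1 (Nadia): min(13, -41) = -41
n1.1.2 (Nadia): min(-19, 24) = -19
n1.1 (Ravi): max(-41, -19) = -19
n1.2.1 (Nadia): min(33, 1, 6) = 1
n1.2.2 (Nadia): min(-7, 14) = -7
n1.2.3 (Nadia): min(44, -3, 13) = -3
n1.2 (Ravi): max(1, -7, -3) = 1
n1.3.1 (Nadia): min(10, -36) = -36
n1.3.2 (Nadia): min(-17, -4, -9) = -17
n1.3.3 (Nadia): min(28, 3) = 3
n1.3 (Ravi): max(-36, -17, 3) = 3
n1 (Nadia): min(-19, 1, 3) = -19
n2.1.1 (Nadia): min(30, -12, 47, -38) = -38
n2.1.2 (Nadia): min(-49, -41, 28) = -49
n2.1.3 (Nadia): min(-36, -31, -17) = -36
n2.1 (Ravi): max(-38, -49, -36) = -36
n2.2.1 (Nadia): min(-42, 43, 2) = -42
n2.2.2 (Nadia): min(31, 4, -34) = -34
n2.2.3 (Nadia): min(15, -13, -29) = -29
n2.2 (Ravi): max(-42, -34, -29) = -29
n2 (Nadia): min(-36, -29) = -36
root (Ravi): max(-19, -36) = -19

-19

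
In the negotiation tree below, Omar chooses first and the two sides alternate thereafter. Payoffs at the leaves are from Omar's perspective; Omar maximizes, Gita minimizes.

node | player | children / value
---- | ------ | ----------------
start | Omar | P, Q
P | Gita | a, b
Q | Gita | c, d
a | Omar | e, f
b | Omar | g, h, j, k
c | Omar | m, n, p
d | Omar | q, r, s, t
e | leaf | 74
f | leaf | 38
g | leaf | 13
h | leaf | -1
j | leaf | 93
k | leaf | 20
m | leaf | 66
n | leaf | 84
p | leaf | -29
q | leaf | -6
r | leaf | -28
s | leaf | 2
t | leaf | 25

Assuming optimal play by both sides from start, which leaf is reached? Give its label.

a (Omar): max(74, 38) = 74
b (Omar): max(13, -1, 93, 20) = 93
P (Gita): min(74, 93) = 74
c (Omar): max(66, 84, -29) = 84
d (Omar): max(-6, -28, 2, 25) = 25
Q (Gita): min(84, 25) = 25
start (Omar): max(74, 25) = 74
At start, Omar picks P (highest: 74).
At P, Gita picks a (lowest: 74).
At a, Omar picks e (highest: 74).
Terminal value 74.

e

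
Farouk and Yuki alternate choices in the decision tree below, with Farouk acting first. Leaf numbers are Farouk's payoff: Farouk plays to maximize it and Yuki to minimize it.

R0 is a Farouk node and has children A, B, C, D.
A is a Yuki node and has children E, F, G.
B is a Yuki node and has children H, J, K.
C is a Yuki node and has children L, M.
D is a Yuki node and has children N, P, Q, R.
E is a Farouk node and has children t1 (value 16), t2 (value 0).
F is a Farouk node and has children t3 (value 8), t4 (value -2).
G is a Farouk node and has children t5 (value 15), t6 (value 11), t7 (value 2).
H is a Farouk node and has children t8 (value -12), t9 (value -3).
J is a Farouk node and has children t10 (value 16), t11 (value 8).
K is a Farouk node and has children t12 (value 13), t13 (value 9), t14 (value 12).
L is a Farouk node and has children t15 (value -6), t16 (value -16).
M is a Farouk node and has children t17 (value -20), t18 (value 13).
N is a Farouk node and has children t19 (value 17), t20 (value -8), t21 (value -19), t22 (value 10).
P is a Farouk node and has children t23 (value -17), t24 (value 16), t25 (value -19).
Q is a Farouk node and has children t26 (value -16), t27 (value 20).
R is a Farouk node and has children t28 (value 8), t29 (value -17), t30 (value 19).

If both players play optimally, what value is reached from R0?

16

E (Farouk): max(16, 0) = 16
F (Farouk): max(8, -2) = 8
G (Farouk): max(15, 11, 2) = 15
A (Yuki): min(16, 8, 15) = 8
H (Farouk): max(-12, -3) = -3
J (Farouk): max(16, 8) = 16
K (Farouk): max(13, 9, 12) = 13
B (Yuki): min(-3, 16, 13) = -3
L (Farouk): max(-6, -16) = -6
M (Farouk): max(-20, 13) = 13
C (Yuki): min(-6, 13) = -6
N (Farouk): max(17, -8, -19, 10) = 17
P (Farouk): max(-17, 16, -19) = 16
Q (Farouk): max(-16, 20) = 20
R (Farouk): max(8, -17, 19) = 19
D (Yuki): min(17, 16, 20, 19) = 16
R0 (Farouk): max(8, -3, -6, 16) = 16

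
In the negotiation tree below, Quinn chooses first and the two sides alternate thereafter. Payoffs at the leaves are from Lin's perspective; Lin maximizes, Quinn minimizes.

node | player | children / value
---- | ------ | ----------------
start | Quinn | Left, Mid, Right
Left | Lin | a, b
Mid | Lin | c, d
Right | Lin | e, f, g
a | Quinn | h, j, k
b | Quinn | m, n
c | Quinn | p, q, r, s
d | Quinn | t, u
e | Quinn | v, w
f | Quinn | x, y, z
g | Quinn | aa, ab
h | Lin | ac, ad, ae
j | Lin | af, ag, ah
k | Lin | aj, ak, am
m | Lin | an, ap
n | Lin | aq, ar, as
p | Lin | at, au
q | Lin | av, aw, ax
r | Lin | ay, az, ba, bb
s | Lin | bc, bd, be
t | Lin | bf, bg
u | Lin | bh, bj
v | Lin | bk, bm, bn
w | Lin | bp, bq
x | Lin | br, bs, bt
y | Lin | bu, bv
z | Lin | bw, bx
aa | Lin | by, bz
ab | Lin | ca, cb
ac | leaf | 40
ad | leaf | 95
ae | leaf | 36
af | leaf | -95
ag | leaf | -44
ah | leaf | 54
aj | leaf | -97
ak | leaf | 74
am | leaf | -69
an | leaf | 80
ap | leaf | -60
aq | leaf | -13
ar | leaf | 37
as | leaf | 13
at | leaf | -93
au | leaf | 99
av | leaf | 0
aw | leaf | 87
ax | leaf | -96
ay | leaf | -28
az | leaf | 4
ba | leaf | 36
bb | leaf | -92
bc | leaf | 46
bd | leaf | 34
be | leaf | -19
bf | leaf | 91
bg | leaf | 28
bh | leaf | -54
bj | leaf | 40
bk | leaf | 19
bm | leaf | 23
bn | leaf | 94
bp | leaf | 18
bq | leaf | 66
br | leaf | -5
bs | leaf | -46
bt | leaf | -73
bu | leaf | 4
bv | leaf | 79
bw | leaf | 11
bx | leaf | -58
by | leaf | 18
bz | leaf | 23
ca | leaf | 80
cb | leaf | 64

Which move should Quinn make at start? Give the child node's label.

Mid

h (Lin): max(40, 95, 36) = 95
j (Lin): max(-95, -44, 54) = 54
k (Lin): max(-97, 74, -69) = 74
a (Quinn): min(95, 54, 74) = 54
m (Lin): max(80, -60) = 80
n (Lin): max(-13, 37, 13) = 37
b (Quinn): min(80, 37) = 37
Left (Lin): max(54, 37) = 54
p (Lin): max(-93, 99) = 99
q (Lin): max(0, 87, -96) = 87
r (Lin): max(-28, 4, 36, -92) = 36
s (Lin): max(46, 34, -19) = 46
c (Quinn): min(99, 87, 36, 46) = 36
t (Lin): max(91, 28) = 91
u (Lin): max(-54, 40) = 40
d (Quinn): min(91, 40) = 40
Mid (Lin): max(36, 40) = 40
v (Lin): max(19, 23, 94) = 94
w (Lin): max(18, 66) = 66
e (Quinn): min(94, 66) = 66
x (Lin): max(-5, -46, -73) = -5
y (Lin): max(4, 79) = 79
z (Lin): max(11, -58) = 11
f (Quinn): min(-5, 79, 11) = -5
aa (Lin): max(18, 23) = 23
ab (Lin): max(80, 64) = 80
g (Quinn): min(23, 80) = 23
Right (Lin): max(66, -5, 23) = 66
start (Quinn): min(54, 40, 66) = 40
Quinn at start wants the lowest of {Left=54, Mid=40, Right=66}, so chooses Mid.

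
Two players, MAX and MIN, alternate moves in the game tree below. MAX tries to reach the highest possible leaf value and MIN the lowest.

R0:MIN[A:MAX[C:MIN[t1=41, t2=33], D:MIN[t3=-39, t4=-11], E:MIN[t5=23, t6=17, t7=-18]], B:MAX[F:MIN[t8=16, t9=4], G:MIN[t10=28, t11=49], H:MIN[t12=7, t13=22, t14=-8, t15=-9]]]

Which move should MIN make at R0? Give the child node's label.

B

C (MIN): min(41, 33) = 33
D (MIN): min(-39, -11) = -39
E (MIN): min(23, 17, -18) = -18
A (MAX): max(33, -39, -18) = 33
F (MIN): min(16, 4) = 4
G (MIN): min(28, 49) = 28
H (MIN): min(7, 22, -8, -9) = -9
B (MAX): max(4, 28, -9) = 28
R0 (MIN): min(33, 28) = 28
MIN at R0 wants the lowest of {A=33, B=28}, so chooses B.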